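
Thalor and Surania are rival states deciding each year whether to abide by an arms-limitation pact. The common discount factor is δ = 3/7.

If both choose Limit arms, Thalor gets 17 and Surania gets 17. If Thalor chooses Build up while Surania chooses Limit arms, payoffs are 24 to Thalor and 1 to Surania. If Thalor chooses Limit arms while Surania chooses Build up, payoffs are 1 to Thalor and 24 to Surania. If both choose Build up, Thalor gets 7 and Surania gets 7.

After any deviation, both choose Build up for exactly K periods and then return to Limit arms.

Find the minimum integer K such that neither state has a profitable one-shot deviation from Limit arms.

No profitable deviation requires (17−7)(δ+…+δ^K) ≥ 24−17, i.e. δ+…+δ^K ≥ 7/10 ≈ 0.7000.
With δ = 3/7, the partial sums are K=1: 0.4286, K=2: 0.6122, K=3: 0.6910, K=4: 0.7247.
K = 4 is the first length at which the sum reaches 0.7000.

4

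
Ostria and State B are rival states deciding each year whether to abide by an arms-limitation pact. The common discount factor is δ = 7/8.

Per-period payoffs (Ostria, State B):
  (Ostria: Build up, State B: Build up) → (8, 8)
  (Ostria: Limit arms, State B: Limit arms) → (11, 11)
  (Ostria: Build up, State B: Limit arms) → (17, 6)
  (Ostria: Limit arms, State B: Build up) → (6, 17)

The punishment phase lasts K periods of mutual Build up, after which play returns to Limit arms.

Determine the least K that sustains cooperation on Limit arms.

3

IC: δ(1−δ^K)/(1−δ) ≥ (17−11)/(11−8) = 2.
With δ = 7/8: need 1 − δ^K ≥ 2·(1−7/8)/(7/8), i.e. δ^K ≤ 0.7143.
Since (7/8)^2 = 0.7656 and (7/8)^3 = 0.6699, the smallest such K is 3.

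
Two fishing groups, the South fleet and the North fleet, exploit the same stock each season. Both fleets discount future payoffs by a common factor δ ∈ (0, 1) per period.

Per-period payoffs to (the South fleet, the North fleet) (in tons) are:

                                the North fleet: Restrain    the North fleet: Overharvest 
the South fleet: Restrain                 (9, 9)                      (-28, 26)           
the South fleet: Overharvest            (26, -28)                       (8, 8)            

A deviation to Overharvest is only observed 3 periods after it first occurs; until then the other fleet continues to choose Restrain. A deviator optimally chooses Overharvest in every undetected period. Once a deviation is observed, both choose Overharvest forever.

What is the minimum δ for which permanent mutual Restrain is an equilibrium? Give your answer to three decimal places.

A deviator earns 26 for 3 periods, then 8 forever; cooperating earns 9 forever. Multiplying the IC by (1−δ):
9 ≥ 26(1−δ^3) + 8δ^3, so 18·δ^3 ≥ 17 and δ^3 ≥ 17/18.
δ ≥ (17/18)^(1/3) ≈ 0.981.

0.981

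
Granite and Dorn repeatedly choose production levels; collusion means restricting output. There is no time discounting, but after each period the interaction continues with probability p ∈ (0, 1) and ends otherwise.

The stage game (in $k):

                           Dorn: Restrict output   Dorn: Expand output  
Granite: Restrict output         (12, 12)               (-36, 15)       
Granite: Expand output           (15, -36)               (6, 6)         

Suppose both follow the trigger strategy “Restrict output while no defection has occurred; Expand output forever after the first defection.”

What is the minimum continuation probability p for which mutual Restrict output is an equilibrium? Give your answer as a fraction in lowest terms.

Expected cooperation value is 12 + p·12 + p²·12 + … = 12/(1−p); deviation gives 15 + p·6/(1−p).
12 ≥ 15(1−p) + 6p ⇒ 9p ≥ 3 ⇒ p ≥ 3/9 = 1/3.

1/3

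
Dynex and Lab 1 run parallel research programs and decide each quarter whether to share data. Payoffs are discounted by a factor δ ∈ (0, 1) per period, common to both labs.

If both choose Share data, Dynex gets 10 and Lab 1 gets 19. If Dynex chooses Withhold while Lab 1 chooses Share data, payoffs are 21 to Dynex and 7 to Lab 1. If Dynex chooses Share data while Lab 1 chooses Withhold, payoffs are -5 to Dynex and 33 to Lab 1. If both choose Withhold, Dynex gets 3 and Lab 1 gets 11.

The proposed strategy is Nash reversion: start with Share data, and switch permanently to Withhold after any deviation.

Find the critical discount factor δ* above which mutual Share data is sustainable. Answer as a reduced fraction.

Dynex's threshold: (21−10)/(21−3) = 11/18.
Lab 1's threshold: (33−19)/(33−11) = 7/11.
11/18 < 7/11, so Lab 1 binds and δ* = 7/11.

7/11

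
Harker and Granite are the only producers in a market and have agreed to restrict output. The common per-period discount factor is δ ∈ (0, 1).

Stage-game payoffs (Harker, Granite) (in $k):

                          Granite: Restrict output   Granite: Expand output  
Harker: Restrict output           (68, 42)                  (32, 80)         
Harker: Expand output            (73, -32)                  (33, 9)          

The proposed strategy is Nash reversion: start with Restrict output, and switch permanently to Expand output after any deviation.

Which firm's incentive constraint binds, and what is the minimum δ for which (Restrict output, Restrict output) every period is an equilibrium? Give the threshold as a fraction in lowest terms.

Granite; δ ≥ 38/71

Harker: cooperation gives 68 each period; deviation gives 73 once then 33 forever.
  68/(1−δ) ≥ 73 + 33δ/(1−δ) ⇒ δ ≥ 5/40 = 1/8.
Granite: cooperation gives 42 each period; deviation gives 80 once then 9 forever.
  δ ≥ 38/71.
Both must hold, so the binding constraint is Granite's: δ ≥ 38/71.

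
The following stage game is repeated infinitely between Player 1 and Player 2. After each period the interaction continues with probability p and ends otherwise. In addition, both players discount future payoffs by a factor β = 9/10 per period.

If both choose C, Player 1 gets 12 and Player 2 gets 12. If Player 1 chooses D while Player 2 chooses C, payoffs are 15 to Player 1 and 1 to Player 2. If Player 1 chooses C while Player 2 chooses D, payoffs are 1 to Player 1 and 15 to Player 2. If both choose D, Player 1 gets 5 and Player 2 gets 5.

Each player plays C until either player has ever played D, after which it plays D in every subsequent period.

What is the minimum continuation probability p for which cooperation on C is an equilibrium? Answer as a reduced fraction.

1/3

With continuation probability p and discount β, the effective per-period discount factor is βp.
Grim-trigger IC: βp ≥ (15−12)/(15−5) = 3/10.
So p ≥ (3/10)/(9/10) = 1/3.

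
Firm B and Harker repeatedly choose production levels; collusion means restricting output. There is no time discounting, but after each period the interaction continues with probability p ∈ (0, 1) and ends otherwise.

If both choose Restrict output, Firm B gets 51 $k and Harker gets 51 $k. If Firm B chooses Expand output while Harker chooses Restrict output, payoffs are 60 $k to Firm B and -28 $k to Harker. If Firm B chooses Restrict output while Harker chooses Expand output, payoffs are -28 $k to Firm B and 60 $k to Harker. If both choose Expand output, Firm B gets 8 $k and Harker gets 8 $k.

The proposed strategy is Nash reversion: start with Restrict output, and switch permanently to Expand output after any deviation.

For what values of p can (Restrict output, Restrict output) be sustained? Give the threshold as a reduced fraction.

With no time discounting, the continuation probability p plays the role of the discount factor.
Grim-trigger IC: 51/(1−p) ≥ 60 + 8p/(1−p) ⇒ p ≥ (60−51)/(60−8) = 9/52.

9/52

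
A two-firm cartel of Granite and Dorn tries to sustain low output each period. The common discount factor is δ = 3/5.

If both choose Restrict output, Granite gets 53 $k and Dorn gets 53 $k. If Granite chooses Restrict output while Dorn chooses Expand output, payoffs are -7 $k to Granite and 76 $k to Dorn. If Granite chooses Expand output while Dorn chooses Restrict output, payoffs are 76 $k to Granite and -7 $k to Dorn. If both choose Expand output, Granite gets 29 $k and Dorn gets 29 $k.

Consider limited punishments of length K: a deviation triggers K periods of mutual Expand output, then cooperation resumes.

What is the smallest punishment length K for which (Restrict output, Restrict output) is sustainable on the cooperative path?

2

Need Σ_{k=1}^{K} δ^k ≥ (76−53)/(53−29) = 0.9583 at δ = 3/5.
At K = 1 the sum is 0.6000 < 0.9583; at K = 2 it is 0.9600 ≥ 0.9583.
So the minimum punishment length is K = 2.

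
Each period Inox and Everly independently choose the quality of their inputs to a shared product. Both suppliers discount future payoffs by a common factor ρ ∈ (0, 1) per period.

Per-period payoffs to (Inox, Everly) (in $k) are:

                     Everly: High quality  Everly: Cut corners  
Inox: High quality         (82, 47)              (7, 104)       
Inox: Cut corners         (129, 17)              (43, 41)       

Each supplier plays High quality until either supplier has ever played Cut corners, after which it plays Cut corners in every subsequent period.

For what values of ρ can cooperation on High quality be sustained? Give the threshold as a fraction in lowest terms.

For Inox: deviation gain 129−82 = 47, per-period punishment loss 82−43 = 39. IC gives ρ ≥ 47/86.
For Everly: gain 57, loss 6 per period, so ρ ≥ 57/63 = 19/21.
The tighter constraint is Everly's, so cooperation needs ρ ≥ 19/21.

19/21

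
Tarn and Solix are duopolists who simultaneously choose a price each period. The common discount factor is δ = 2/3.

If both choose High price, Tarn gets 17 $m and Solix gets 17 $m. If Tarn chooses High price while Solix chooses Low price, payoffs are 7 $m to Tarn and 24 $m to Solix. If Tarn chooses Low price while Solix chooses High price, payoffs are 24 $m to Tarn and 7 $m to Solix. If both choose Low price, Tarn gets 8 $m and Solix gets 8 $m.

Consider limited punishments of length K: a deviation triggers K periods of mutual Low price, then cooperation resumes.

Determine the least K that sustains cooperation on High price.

2

No profitable deviation requires (17−8)(δ+…+δ^K) ≥ 24−17, i.e. δ+…+δ^K ≥ 7/9 ≈ 0.7778.
With δ = 2/3, the partial sums are K=1: 0.6667, K=2: 1.1111.
K = 2 is the first length at which the sum reaches 0.7778.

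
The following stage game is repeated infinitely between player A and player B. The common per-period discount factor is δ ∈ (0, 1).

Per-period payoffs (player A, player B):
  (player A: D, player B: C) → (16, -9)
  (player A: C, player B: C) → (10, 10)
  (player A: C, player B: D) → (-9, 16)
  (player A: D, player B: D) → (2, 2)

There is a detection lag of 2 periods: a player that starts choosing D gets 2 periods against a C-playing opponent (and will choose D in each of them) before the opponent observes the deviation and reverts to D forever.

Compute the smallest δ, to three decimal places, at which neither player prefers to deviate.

The best deviation is to choose D for all 2 undetected periods, earning 16 each, then 2 forever once detected.
Deviation value: 16(1−δ^2)/(1−δ) + 2δ^2/(1−δ); cooperation value: 10/(1−δ).
IC: 10 ≥ 16(1−δ^2) + 2δ^2 = 16 − 14δ^2.
So δ^2 ≥ 6/14 = 3/7, giving δ ≥ (3/7)^(1/2) ≈ 0.655.

0.655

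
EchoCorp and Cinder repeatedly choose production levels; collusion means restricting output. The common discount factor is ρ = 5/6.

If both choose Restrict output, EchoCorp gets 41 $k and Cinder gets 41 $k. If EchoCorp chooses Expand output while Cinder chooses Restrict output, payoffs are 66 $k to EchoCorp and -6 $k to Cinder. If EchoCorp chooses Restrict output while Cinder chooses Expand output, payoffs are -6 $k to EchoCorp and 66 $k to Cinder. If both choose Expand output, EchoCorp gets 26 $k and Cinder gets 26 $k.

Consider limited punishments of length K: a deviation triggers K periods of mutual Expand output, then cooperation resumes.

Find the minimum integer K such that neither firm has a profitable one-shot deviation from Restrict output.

No profitable deviation requires (41−26)(ρ+…+ρ^K) ≥ 66−41, i.e. ρ+…+ρ^K ≥ 5/3 ≈ 1.6667.
With ρ = 5/6, the partial sums are K=1: 0.8333, K=2: 1.5278, K=3: 2.1065.
K = 3 is the first length at which the sum reaches 1.6667.

3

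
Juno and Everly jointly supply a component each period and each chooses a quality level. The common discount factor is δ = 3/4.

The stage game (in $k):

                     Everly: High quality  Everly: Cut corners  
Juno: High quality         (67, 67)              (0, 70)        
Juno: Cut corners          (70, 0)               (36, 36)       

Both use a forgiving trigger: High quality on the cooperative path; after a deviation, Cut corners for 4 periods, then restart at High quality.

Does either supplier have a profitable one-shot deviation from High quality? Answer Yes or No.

Comparing payoff streams over the 5 periods until play realigns: cooperate → 67(1+δ+…+δ^4); deviate → 70 + 36(δ+…+δ^4).
Cooperation is sustained iff (67−36)(δ+…+δ^4) ≥ 70−67.
δ+…+δ^4 = 3/4·(1−(3/4)^4)/(1−3/4) = 2.0508, and (70−67)/(67−36) = 0.0968.
2.0508 ≥ 0.0968, so cooperation is sustainable.

No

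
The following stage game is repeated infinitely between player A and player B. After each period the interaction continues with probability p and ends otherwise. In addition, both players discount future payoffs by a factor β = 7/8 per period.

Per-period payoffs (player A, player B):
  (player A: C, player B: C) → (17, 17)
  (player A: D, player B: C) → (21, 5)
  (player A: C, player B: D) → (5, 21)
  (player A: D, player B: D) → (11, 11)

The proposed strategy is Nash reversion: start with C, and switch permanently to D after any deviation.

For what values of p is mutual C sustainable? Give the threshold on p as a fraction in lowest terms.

Expected continuation weight on next period's payoff is β·p = 7/8·p, which plays the role of the discount factor.
Cooperation requires 7/8·p ≥ (21−17)/(21−11) = 2/5, hence p ≥ 16/35.

16/35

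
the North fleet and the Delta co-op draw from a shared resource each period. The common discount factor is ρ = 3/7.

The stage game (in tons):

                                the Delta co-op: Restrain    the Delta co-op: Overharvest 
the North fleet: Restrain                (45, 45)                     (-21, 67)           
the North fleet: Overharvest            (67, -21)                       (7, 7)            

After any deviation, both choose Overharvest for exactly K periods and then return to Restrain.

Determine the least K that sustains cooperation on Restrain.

2

Need Σ_{k=1}^{K} ρ^k ≥ (67−45)/(45−7) = 0.5789 at ρ = 3/7.
At K = 1 the sum is 0.4286 < 0.5789; at K = 2 it is 0.6122 ≥ 0.5789.
So the minimum punishment length is K = 2.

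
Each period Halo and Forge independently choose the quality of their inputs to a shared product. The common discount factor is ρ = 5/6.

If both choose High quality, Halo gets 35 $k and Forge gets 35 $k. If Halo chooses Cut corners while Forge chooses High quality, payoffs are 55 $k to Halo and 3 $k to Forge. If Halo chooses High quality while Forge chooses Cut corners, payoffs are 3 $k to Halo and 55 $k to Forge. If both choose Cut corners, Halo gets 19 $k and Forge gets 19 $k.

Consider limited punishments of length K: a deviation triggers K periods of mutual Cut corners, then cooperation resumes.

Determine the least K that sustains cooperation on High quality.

2

IC: ρ(1−ρ^K)/(1−ρ) ≥ (55−35)/(35−19) = 5/4.
With ρ = 5/6: need 1 − ρ^K ≥ 5/4·(1−5/6)/(5/6), i.e. ρ^K ≤ 0.7500.
Since (5/6)^1 = 0.8333 and (5/6)^2 = 0.6944, the smallest such K is 2.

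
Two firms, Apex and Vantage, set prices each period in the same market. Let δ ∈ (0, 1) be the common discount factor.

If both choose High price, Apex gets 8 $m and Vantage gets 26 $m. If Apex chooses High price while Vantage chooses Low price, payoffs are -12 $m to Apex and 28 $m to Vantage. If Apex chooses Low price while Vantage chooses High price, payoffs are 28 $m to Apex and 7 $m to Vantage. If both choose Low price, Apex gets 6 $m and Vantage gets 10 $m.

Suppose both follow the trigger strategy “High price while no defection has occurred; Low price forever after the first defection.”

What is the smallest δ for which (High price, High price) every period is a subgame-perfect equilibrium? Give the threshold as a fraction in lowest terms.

For Apex: deviation gain 28−8 = 20, per-period punishment loss 8−6 = 2. IC gives δ ≥ 20/22 = 10/11.
For Vantage: gain 2, loss 16 per period, so δ ≥ 2/18 = 1/9.
The tighter constraint is Apex's, so cooperation needs δ ≥ 10/11.

10/11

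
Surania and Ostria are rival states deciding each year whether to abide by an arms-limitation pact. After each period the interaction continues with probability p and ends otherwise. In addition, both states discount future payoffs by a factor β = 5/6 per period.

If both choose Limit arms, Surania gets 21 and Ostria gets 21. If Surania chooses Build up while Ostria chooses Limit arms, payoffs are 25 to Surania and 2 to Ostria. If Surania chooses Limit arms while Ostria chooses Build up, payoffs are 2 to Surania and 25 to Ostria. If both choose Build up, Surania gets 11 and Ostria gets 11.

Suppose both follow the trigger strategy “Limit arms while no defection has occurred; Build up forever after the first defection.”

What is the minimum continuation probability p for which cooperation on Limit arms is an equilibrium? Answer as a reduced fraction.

12/35

With continuation probability p and discount β, the effective per-period discount factor is βp.
Grim-trigger IC: βp ≥ (25−21)/(25−11) = 2/7.
So p ≥ (2/7)/(5/6) = 12/35.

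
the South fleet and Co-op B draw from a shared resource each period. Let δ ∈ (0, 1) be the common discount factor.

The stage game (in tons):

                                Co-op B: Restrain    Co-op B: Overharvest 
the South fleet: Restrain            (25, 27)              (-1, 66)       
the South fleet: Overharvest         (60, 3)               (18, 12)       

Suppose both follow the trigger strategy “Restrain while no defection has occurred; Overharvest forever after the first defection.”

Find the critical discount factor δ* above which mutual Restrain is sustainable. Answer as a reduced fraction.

5/6

the South fleet: cooperation gives 25 each period; deviation gives 60 once then 18 forever.
  25/(1−δ) ≥ 60 + 18δ/(1−δ) ⇒ δ ≥ 35/42 = 5/6.
Co-op B: cooperation gives 27 each period; deviation gives 66 once then 12 forever.
  δ ≥ 39/54 = 13/18.
Both must hold, so the binding constraint is the South fleet's: δ ≥ 5/6.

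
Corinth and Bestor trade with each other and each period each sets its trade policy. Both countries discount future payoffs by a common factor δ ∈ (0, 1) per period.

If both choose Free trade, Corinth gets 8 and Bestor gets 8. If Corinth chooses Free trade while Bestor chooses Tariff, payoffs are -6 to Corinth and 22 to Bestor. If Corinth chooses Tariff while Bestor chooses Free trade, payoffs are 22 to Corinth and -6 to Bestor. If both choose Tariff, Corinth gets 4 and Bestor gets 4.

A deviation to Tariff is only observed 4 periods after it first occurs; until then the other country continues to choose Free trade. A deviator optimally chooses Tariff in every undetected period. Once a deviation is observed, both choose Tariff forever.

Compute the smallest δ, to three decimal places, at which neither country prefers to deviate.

0.939

A deviator earns 22 for 4 periods, then 4 forever; cooperating earns 8 forever. Multiplying the IC by (1−δ):
8 ≥ 22(1−δ^4) + 4δ^4, so 18·δ^4 ≥ 14 and δ^4 ≥ 7/9.
δ ≥ (7/9)^(1/4) ≈ 0.939.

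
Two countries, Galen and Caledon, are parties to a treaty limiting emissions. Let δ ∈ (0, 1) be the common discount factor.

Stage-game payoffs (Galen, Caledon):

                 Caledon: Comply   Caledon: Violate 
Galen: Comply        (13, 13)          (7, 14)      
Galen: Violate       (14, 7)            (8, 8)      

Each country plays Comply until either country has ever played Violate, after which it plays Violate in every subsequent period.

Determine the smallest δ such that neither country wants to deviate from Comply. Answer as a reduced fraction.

1/6

Under grim trigger the critical discount factor is (T−C)/(T−P) with T = 14, C = 13, P = 8.
δ* = (14−13)/(14−8) = 1/6.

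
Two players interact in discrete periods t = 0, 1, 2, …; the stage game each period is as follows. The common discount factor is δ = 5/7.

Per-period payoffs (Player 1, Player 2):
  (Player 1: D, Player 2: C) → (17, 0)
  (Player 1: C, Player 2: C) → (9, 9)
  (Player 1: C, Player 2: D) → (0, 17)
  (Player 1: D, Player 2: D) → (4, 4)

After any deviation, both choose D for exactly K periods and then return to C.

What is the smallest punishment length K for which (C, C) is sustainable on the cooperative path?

IC: δ(1−δ^K)/(1−δ) ≥ (17−9)/(9−4) = 8/5.
With δ = 5/7: need 1 − δ^K ≥ 8/5·(1−5/7)/(5/7), i.e. δ^K ≤ 0.3600.
Since (5/7)^3 = 0.3644 and (5/7)^4 = 0.2603, the smallest such K is 4.

4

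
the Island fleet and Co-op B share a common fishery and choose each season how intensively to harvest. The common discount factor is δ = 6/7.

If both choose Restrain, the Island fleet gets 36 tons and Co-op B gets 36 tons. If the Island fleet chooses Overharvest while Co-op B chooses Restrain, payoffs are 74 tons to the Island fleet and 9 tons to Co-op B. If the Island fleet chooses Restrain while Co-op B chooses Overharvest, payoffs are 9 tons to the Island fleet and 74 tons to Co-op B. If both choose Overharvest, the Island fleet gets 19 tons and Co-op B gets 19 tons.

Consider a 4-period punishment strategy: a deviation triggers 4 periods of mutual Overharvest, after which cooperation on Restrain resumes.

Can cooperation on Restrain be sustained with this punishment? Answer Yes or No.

Yes

IC: δ+…+δ^4 ≥ (74−36)/(36−19) = 38/17.
At δ = 6/7: partial sum = 2.7613 ≥ 2.2353. Cooperation sustainable.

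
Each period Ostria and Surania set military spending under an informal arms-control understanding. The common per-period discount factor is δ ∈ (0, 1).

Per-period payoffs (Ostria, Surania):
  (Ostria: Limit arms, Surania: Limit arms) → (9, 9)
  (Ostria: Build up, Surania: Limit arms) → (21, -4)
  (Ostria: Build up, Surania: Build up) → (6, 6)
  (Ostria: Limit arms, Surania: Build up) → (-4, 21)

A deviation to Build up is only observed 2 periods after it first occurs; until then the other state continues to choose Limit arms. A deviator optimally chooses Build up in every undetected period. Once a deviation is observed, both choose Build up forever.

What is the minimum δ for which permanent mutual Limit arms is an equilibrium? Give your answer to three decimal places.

0.894

A deviator earns 21 for 2 periods, then 6 forever; cooperating earns 9 forever. Multiplying the IC by (1−δ):
9 ≥ 21(1−δ^2) + 6δ^2, so 15·δ^2 ≥ 12 and δ^2 ≥ 4/5.
δ ≥ (4/5)^(1/2) ≈ 0.894.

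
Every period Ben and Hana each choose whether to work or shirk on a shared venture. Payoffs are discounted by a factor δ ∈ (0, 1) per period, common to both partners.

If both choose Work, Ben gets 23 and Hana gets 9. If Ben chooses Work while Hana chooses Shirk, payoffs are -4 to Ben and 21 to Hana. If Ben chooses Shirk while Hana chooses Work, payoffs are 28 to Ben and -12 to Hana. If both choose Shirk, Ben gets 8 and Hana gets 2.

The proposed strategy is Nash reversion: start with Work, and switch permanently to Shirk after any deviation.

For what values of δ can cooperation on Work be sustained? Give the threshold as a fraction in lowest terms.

12/19

For Ben: deviation gain 28−23 = 5, per-period punishment loss 23−8 = 15. IC gives δ ≥ 5/20 = 1/4.
For Hana: gain 12, loss 7 per period, so δ ≥ 12/19.
The tighter constraint is Hana's, so cooperation needs δ ≥ 12/19.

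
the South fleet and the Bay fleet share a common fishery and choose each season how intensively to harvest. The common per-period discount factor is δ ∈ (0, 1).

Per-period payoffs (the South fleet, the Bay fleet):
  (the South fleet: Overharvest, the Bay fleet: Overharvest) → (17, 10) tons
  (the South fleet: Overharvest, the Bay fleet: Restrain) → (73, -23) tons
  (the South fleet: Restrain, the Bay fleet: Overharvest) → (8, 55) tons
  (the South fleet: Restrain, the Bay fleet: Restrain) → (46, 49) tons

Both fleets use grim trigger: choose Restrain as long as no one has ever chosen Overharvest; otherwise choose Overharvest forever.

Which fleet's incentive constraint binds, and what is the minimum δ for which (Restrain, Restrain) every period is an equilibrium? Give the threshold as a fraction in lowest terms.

the South fleet; δ ≥ 27/56

For the South fleet: deviation gain 73−46 = 27, per-period punishment loss 46−17 = 29. IC gives δ ≥ 27/56.
For the Bay fleet: gain 6, loss 39 per period, so δ ≥ 6/45 = 2/15.
The tighter constraint is the South fleet's, so cooperation needs δ ≥ 27/56.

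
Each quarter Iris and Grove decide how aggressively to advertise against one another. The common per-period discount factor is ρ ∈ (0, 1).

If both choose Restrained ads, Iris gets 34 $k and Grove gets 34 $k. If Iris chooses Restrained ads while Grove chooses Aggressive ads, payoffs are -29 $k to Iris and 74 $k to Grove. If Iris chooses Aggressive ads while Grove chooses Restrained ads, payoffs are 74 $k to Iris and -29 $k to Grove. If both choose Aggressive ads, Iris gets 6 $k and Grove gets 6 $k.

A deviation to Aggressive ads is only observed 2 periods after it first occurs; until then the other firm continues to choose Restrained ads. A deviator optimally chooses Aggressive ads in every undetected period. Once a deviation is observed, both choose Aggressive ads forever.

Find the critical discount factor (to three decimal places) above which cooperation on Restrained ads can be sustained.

A deviator earns 74 for 2 periods, then 6 forever; cooperating earns 34 forever. Multiplying the IC by (1−ρ):
34 ≥ 74(1−ρ^2) + 6ρ^2, so 68·ρ^2 ≥ 40 and ρ^2 ≥ 10/17.
ρ ≥ (10/17)^(1/2) ≈ 0.767.

0.767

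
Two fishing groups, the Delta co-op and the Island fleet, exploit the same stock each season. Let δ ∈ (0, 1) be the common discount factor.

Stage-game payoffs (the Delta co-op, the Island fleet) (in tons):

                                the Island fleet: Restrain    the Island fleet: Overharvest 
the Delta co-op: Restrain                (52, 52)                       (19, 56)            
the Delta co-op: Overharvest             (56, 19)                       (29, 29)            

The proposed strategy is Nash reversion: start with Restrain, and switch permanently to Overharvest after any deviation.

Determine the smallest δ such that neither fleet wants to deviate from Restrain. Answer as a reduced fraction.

4/27

Cooperation forever yields 52 each period: 52/(1−δ).
Deviating yields 56 once, then 29 forever: 56 + 29δ/(1−δ).
No profitable deviation requires 52/(1−δ) ≥ 56 + 29δ/(1−δ).
Multiplying by (1−δ): 52 ≥ 56(1−δ) + 29δ = 56 − 27δ.
So 27δ ≥ 4, i.e. δ ≥ 4/27.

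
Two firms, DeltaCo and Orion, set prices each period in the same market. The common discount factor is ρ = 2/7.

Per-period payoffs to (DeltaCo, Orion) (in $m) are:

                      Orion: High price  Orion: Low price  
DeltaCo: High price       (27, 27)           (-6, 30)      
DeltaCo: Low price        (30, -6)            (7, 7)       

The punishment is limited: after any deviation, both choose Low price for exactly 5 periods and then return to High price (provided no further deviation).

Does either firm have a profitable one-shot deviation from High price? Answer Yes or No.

IC: ρ+…+ρ^5 ≥ (30−27)/(27−7) = 3/20.
At ρ = 2/7: partial sum = 0.3992 ≥ 0.1500. Cooperation sustainable.

No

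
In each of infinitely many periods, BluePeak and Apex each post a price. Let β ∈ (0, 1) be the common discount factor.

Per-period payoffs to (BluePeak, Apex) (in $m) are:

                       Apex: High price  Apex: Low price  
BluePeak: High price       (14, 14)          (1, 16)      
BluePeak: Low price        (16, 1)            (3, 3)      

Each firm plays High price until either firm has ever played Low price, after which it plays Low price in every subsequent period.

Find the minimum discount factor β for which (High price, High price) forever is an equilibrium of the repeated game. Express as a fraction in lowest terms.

One-period gain from deviating is 16 − 14 = 2. The loss is 14 − 3 = 11 in every subsequent period, with present value 11·β/(1−β).
Deviation is unprofitable when 11·β/(1−β) ≥ 2, i.e. β/(1−β) ≥ 2/11.
Equivalently β ≥ 2/(2+11) = 2/13.

2/13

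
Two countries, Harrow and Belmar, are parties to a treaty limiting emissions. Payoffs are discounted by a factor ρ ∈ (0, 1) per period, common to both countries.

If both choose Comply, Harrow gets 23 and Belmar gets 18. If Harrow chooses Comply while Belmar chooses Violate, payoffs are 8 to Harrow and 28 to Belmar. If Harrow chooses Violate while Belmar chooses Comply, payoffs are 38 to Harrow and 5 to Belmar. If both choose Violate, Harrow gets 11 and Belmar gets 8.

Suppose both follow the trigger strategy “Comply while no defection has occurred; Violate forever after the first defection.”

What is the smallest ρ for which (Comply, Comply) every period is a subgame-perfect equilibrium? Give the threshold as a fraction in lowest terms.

Harrow's threshold: (38−23)/(38−11) = 5/9.
Belmar's threshold: (28−18)/(28−8) = 1/2.
5/9 > 1/2, so Harrow binds and ρ* = 5/9.

5/9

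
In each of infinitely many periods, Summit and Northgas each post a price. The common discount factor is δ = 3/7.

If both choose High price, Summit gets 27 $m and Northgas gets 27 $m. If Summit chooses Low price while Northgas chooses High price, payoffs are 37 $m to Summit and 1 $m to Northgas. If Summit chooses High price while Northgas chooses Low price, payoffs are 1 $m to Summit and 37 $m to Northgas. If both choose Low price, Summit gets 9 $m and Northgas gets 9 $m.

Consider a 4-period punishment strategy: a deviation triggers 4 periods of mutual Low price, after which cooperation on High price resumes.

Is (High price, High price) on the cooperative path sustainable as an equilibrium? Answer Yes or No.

Yes

A one-shot deviation gives 37 now, then 9 for 4 periods, then back to 27.
Gain from deviating: (37−27) today; loss: (27−9) in each of the next 4 periods.
No-deviation condition: (27−9)(δ+…+δ^4) ≥ 37−27, i.e. δ+…+δ^4 ≥ 5/9.
At δ = 3/7: δ+…+δ^4 = 0.7247 ≥ 0.5556.
So cooperation is sustainable.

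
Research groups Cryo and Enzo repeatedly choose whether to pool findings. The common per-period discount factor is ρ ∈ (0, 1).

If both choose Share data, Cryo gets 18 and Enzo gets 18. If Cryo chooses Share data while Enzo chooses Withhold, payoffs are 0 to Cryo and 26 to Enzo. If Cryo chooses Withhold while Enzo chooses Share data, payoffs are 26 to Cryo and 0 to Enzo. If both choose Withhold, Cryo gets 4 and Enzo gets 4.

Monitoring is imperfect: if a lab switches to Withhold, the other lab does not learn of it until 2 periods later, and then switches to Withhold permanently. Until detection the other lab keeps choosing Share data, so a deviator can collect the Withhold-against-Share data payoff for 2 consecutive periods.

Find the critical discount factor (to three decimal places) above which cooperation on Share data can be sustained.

A deviator earns 26 for 2 periods, then 4 forever; cooperating earns 18 forever. Multiplying the IC by (1−ρ):
18 ≥ 26(1−ρ^2) + 4ρ^2, so 22·ρ^2 ≥ 8 and ρ^2 ≥ 4/11.
ρ ≥ (4/11)^(1/2) ≈ 0.603.

0.603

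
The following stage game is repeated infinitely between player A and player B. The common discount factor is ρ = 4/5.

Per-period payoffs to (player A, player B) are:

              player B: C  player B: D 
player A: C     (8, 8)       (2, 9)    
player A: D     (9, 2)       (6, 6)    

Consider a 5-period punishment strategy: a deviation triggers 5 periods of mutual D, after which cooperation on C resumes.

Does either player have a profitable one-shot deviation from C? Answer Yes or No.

No

A one-shot deviation gives 9 now, then 6 for 5 periods, then back to 8.
Gain from deviating: (9−8) today; loss: (8−6) in each of the next 5 periods.
No-deviation condition: (8−6)(ρ+…+ρ^5) ≥ 9−8, i.e. ρ+…+ρ^5 ≥ 1/2.
At ρ = 4/5: ρ+…+ρ^5 = 2.6893 ≥ 0.5000.
So cooperation is sustainable.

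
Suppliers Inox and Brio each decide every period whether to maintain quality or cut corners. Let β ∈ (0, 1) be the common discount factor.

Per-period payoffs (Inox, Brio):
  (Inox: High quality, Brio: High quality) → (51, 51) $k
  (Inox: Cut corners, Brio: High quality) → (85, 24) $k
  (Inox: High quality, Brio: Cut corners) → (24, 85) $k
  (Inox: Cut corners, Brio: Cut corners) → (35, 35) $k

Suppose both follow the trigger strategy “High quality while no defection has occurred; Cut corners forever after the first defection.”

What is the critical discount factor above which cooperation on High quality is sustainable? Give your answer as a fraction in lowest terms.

Cooperation forever yields 51 each period: 51/(1−β).
Deviating yields 85 once, then 35 forever: 85 + 35β/(1−β).
No profitable deviation requires 51/(1−β) ≥ 85 + 35β/(1−β).
Multiplying by (1−β): 51 ≥ 85(1−β) + 35β = 85 − 50β.
So 50β ≥ 34, i.e. β ≥ 34/50 = 17/25.

17/25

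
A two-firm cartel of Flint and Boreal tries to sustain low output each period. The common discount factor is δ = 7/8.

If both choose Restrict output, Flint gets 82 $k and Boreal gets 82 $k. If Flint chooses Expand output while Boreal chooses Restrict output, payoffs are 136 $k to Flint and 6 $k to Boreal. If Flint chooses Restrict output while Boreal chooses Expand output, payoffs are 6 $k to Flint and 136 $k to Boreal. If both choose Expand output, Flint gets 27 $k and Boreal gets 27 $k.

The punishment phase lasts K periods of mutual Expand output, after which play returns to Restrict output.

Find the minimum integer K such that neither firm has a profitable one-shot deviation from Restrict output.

Need Σ_{k=1}^{K} δ^k ≥ (136−82)/(82−27) = 0.9818 at δ = 7/8.
At K = 1 the sum is 0.8750 < 0.9818; at K = 2 it is 1.6406 ≥ 0.9818.
So the minimum punishment length is K = 2.

2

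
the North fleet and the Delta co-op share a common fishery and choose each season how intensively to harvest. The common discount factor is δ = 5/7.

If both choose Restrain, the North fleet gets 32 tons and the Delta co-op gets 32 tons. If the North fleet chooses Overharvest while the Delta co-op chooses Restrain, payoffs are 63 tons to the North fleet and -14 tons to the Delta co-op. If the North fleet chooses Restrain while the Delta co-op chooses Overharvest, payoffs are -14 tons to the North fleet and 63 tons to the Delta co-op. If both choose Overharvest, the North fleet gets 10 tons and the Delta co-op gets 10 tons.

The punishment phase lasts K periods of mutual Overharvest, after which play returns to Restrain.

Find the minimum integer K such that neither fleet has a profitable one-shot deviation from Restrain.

3

No profitable deviation requires (32−10)(δ+…+δ^K) ≥ 63−32, i.e. δ+…+δ^K ≥ 31/22 ≈ 1.4091.
With δ = 5/7, the partial sums are K=1: 0.7143, K=2: 1.2245, K=3: 1.5889.
K = 3 is the first length at which the sum reaches 1.4091.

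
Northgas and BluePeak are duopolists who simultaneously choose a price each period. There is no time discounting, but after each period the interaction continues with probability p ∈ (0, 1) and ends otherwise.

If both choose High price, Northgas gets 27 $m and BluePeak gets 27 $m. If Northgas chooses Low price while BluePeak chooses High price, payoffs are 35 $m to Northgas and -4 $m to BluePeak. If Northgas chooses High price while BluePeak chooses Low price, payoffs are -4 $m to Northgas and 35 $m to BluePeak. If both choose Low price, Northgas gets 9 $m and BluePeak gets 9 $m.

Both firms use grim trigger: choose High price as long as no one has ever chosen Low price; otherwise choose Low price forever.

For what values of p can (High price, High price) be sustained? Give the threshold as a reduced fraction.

With no time discounting, the continuation probability p plays the role of the discount factor.
Grim-trigger IC: 27/(1−p) ≥ 35 + 9p/(1−p) ⇒ p ≥ (35−27)/(35−9) = 4/13.

4/13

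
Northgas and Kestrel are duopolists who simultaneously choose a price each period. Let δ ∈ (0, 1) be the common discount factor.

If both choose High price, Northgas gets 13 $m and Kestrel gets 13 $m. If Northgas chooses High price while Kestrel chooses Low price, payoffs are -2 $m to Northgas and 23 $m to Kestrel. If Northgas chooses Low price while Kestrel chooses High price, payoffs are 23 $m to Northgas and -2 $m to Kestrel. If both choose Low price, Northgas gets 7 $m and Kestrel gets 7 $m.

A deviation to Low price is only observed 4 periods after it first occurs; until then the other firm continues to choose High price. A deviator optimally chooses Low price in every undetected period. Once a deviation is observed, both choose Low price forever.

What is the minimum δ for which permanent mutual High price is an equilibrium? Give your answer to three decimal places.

A deviator earns 23 for 4 periods, then 7 forever; cooperating earns 13 forever. Multiplying the IC by (1−δ):
13 ≥ 23(1−δ^4) + 7δ^4, so 16·δ^4 ≥ 10 and δ^4 ≥ 5/8.
δ ≥ (5/8)^(1/4) ≈ 0.889.

0.889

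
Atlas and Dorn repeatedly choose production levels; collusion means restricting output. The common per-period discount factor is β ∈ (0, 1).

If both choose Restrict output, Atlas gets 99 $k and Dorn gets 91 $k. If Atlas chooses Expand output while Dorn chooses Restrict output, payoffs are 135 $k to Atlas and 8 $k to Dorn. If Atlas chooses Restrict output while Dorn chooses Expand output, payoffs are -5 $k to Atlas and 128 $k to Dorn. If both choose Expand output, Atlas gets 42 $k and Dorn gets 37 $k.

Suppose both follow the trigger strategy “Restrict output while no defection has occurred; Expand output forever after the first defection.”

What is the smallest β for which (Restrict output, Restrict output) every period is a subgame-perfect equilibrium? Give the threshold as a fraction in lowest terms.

Atlas: cooperation gives 99 each period; deviation gives 135 once then 42 forever.
  99/(1−β) ≥ 135 + 42β/(1−β) ⇒ β ≥ 36/93 = 12/31.
Dorn: cooperation gives 91 each period; deviation gives 128 once then 37 forever.
  β ≥ 37/91.
Both must hold, so the binding constraint is Dorn's: β ≥ 37/91.

37/91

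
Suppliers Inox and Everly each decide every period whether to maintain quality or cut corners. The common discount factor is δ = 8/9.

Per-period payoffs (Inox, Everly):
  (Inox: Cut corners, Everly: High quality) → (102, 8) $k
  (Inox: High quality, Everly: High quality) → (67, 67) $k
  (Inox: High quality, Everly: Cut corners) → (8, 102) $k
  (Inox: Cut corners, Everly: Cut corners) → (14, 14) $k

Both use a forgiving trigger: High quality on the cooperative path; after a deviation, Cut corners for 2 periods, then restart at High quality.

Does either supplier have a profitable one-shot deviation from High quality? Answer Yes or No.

IC: δ+…+δ^2 ≥ (102−67)/(67−14) = 35/53.
At δ = 8/9: partial sum = 1.6790 ≥ 0.6604. Cooperation sustainable.

No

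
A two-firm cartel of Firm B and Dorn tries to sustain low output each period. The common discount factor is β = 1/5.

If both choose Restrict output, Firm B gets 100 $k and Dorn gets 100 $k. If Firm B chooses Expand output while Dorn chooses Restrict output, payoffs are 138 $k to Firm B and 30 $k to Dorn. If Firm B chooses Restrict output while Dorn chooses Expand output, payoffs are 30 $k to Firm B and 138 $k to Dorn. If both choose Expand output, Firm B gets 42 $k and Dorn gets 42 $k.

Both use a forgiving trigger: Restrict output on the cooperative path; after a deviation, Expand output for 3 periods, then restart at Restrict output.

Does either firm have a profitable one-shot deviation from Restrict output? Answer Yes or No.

Yes

Comparing payoff streams over the 4 periods until play realigns: cooperate → 100(1+β+…+β^3); deviate → 138 + 42(β+…+β^3).
Cooperation is sustained iff (100−42)(β+…+β^3) ≥ 138−100.
β+…+β^3 = 1/5·(1−(1/5)^3)/(1−1/5) = 0.2480, and (138−100)/(100−42) = 0.6552.
0.2480 < 0.6552, so cooperation is not sustainable.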